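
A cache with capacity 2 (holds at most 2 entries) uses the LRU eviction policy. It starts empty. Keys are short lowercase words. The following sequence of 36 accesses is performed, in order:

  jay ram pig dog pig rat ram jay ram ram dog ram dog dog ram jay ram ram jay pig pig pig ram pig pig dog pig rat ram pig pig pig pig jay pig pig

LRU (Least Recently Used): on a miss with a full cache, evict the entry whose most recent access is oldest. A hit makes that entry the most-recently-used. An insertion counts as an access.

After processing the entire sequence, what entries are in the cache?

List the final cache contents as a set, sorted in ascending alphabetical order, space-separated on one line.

Answer: jay pig

Derivation:
LRU simulation (capacity=2):
  1. access jay: MISS. Cache (LRU->MRU): [jay]
  2. access ram: MISS. Cache (LRU->MRU): [jay ram]
  3. access pig: MISS, evict jay. Cache (LRU->MRU): [ram pig]
  4. access dog: MISS, evict ram. Cache (LRU->MRU): [pig dog]
  5. access pig: HIT. Cache (LRU->MRU): [dog pig]
  6. access rat: MISS, evict dog. Cache (LRU->MRU): [pig rat]
  7. access ram: MISS, evict pig. Cache (LRU->MRU): [rat ram]
  8. access jay: MISS, evict rat. Cache (LRU->MRU): [ram jay]
  9. access ram: HIT. Cache (LRU->MRU): [jay ram]
  10. access ram: HIT. Cache (LRU->MRU): [jay ram]
  11. access dog: MISS, evict jay. Cache (LRU->MRU): [ram dog]
  12. access ram: HIT. Cache (LRU->MRU): [dog ram]
  13. access dog: HIT. Cache (LRU->MRU): [ram dog]
  14. access dog: HIT. Cache (LRU->MRU): [ram dog]
  15. access ram: HIT. Cache (LRU->MRU): [dog ram]
  16. access jay: MISS, evict dog. Cache (LRU->MRU): [ram jay]
  17. access ram: HIT. Cache (LRU->MRU): [jay ram]
  18. access ram: HIT. Cache (LRU->MRU): [jay ram]
  19. access jay: HIT. Cache (LRU->MRU): [ram jay]
  20. access pig: MISS, evict ram. Cache (LRU->MRU): [jay pig]
  21. access pig: HIT. Cache (LRU->MRU): [jay pig]
  22. access pig: HIT. Cache (LRU->MRU): [jay pig]
  23. access ram: MISS, evict jay. Cache (LRU->MRU): [pig ram]
  24. access pig: HIT. Cache (LRU->MRU): [ram pig]
  25. access pig: HIT. Cache (LRU->MRU): [ram pig]
  26. access dog: MISS, evict ram. Cache (LRU->MRU): [pig dog]
  27. access pig: HIT. Cache (LRU->MRU): [dog pig]
  28. access rat: MISS, evict dog. Cache (LRU->MRU): [pig rat]
  29. access ram: MISS, evict pig. Cache (LRU->MRU): [rat ram]
  30. access pig: MISS, evict rat. Cache (LRU->MRU): [ram pig]
  31. access pig: HIT. Cache (LRU->MRU): [ram pig]
  32. access pig: HIT. Cache (LRU->MRU): [ram pig]
  33. access pig: HIT. Cache (LRU->MRU): [ram pig]
  34. access jay: MISS, evict ram. Cache (LRU->MRU): [pig jay]
  35. access pig: HIT. Cache (LRU->MRU): [jay pig]
  36. access pig: HIT. Cache (LRU->MRU): [jay pig]
Total: 20 hits, 16 misses, 14 evictions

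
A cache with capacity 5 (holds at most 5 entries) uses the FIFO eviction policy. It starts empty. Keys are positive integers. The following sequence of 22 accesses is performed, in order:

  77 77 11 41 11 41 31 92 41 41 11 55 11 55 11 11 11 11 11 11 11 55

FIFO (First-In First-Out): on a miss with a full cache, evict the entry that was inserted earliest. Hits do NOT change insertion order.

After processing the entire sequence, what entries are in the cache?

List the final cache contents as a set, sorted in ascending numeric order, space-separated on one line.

Answer: 11 31 41 55 92

Derivation:
FIFO simulation (capacity=5):
  1. access 77: MISS. Cache (old->new): [77]
  2. access 77: HIT. Cache (old->new): [77]
  3. access 11: MISS. Cache (old->new): [77 11]
  4. access 41: MISS. Cache (old->new): [77 11 41]
  5. access 11: HIT. Cache (old->new): [77 11 41]
  6. access 41: HIT. Cache (old->new): [77 11 41]
  7. access 31: MISS. Cache (old->new): [77 11 41 31]
  8. access 92: MISS. Cache (old->new): [77 11 41 31 92]
  9. access 41: HIT. Cache (old->new): [77 11 41 31 92]
  10. access 41: HIT. Cache (old->new): [77 11 41 31 92]
  11. access 11: HIT. Cache (old->new): [77 11 41 31 92]
  12. access 55: MISS, evict 77. Cache (old->new): [11 41 31 92 55]
  13. access 11: HIT. Cache (old->new): [11 41 31 92 55]
  14. access 55: HIT. Cache (old->new): [11 41 31 92 55]
  15. access 11: HIT. Cache (old->new): [11 41 31 92 55]
  16. access 11: HIT. Cache (old->new): [11 41 31 92 55]
  17. access 11: HIT. Cache (old->new): [11 41 31 92 55]
  18. access 11: HIT. Cache (old->new): [11 41 31 92 55]
  19. access 11: HIT. Cache (old->new): [11 41 31 92 55]
  20. access 11: HIT. Cache (old->new): [11 41 31 92 55]
  21. access 11: HIT. Cache (old->new): [11 41 31 92 55]
  22. access 55: HIT. Cache (old->new): [11 41 31 92 55]
Total: 16 hits, 6 misses, 1 evictions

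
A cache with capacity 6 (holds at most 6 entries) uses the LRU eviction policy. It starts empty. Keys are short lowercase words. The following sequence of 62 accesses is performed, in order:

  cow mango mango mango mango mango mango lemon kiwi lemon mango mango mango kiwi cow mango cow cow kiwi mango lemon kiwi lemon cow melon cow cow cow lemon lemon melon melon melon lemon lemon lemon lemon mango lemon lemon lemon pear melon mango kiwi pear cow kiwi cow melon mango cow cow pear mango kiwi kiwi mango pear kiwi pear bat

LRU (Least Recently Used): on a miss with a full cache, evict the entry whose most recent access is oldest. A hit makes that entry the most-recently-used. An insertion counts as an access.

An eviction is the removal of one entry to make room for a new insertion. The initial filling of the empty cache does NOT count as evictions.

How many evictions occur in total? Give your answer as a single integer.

Answer: 1

Derivation:
LRU simulation (capacity=6):
  1. access cow: MISS. Cache (LRU->MRU): [cow]
  2. access mango: MISS. Cache (LRU->MRU): [cow mango]
  3. access mango: HIT. Cache (LRU->MRU): [cow mango]
  4. access mango: HIT. Cache (LRU->MRU): [cow mango]
  5. access mango: HIT. Cache (LRU->MRU): [cow mango]
  6. access mango: HIT. Cache (LRU->MRU): [cow mango]
  7. access mango: HIT. Cache (LRU->MRU): [cow mango]
  8. access lemon: MISS. Cache (LRU->MRU): [cow mango lemon]
  9. access kiwi: MISS. Cache (LRU->MRU): [cow mango lemon kiwi]
  10. access lemon: HIT. Cache (LRU->MRU): [cow mango kiwi lemon]
  11. access mango: HIT. Cache (LRU->MRU): [cow kiwi lemon mango]
  12. access mango: HIT. Cache (LRU->MRU): [cow kiwi lemon mango]
  13. access mango: HIT. Cache (LRU->MRU): [cow kiwi lemon mango]
  14. access kiwi: HIT. Cache (LRU->MRU): [cow lemon mango kiwi]
  15. access cow: HIT. Cache (LRU->MRU): [lemon mango kiwi cow]
  16. access mango: HIT. Cache (LRU->MRU): [lemon kiwi cow mango]
  17. access cow: HIT. Cache (LRU->MRU): [lemon kiwi mango cow]
  18. access cow: HIT. Cache (LRU->MRU): [lemon kiwi mango cow]
  19. access kiwi: HIT. Cache (LRU->MRU): [lemon mango cow kiwi]
  20. access mango: HIT. Cache (LRU->MRU): [lemon cow kiwi mango]
  21. access lemon: HIT. Cache (LRU->MRU): [cow kiwi mango lemon]
  22. access kiwi: HIT. Cache (LRU->MRU): [cow mango lemon kiwi]
  23. access lemon: HIT. Cache (LRU->MRU): [cow mango kiwi lemon]
  24. access cow: HIT. Cache (LRU->MRU): [mango kiwi lemon cow]
  25. access melon: MISS. Cache (LRU->MRU): [mango kiwi lemon cow melon]
  26. access cow: HIT. Cache (LRU->MRU): [mango kiwi lemon melon cow]
  27. access cow: HIT. Cache (LRU->MRU): [mango kiwi lemon melon cow]
  28. access cow: HIT. Cache (LRU->MRU): [mango kiwi lemon melon cow]
  29. access lemon: HIT. Cache (LRU->MRU): [mango kiwi melon cow lemon]
  30. access lemon: HIT. Cache (LRU->MRU): [mango kiwi melon cow lemon]
  31. access melon: HIT. Cache (LRU->MRU): [mango kiwi cow lemon melon]
  32. access melon: HIT. Cache (LRU->MRU): [mango kiwi cow lemon melon]
  33. access melon: HIT. Cache (LRU->MRU): [mango kiwi cow lemon melon]
  34. access lemon: HIT. Cache (LRU->MRU): [mango kiwi cow melon lemon]
  35. access lemon: HIT. Cache (LRU->MRU): [mango kiwi cow melon lemon]
  36. access lemon: HIT. Cache (LRU->MRU): [mango kiwi cow melon lemon]
  37. access lemon: HIT. Cache (LRU->MRU): [mango kiwi cow melon lemon]
  38. access mango: HIT. Cache (LRU->MRU): [kiwi cow melon lemon mango]
  39. access lemon: HIT. Cache (LRU->MRU): [kiwi cow melon mango lemon]
  40. access lemon: HIT. Cache (LRU->MRU): [kiwi cow melon mango lemon]
  41. access lemon: HIT. Cache (LRU->MRU): [kiwi cow melon mango lemon]
  42. access pear: MISS. Cache (LRU->MRU): [kiwi cow melon mango lemon pear]
  43. access melon: HIT. Cache (LRU->MRU): [kiwi cow mango lemon pear melon]
  44. access mango: HIT. Cache (LRU->MRU): [kiwi cow lemon pear melon mango]
  45. access kiwi: HIT. Cache (LRU->MRU): [cow lemon pear melon mango kiwi]
  46. access pear: HIT. Cache (LRU->MRU): [cow lemon melon mango kiwi pear]
  47. access cow: HIT. Cache (LRU->MRU): [lemon melon mango kiwi pear cow]
  48. access kiwi: HIT. Cache (LRU->MRU): [lemon melon mango pear cow kiwi]
  49. access cow: HIT. Cache (LRU->MRU): [lemon melon mango pear kiwi cow]
  50. access melon: HIT. Cache (LRU->MRU): [lemon mango pear kiwi cow melon]
  51. access mango: HIT. Cache (LRU->MRU): [lemon pear kiwi cow melon mango]
  52. access cow: HIT. Cache (LRU->MRU): [lemon pear kiwi melon mango cow]
  53. access cow: HIT. Cache (LRU->MRU): [lemon pear kiwi melon mango cow]
  54. access pear: HIT. Cache (LRU->MRU): [lemon kiwi melon mango cow pear]
  55. access mango: HIT. Cache (LRU->MRU): [lemon kiwi melon cow pear mango]
  56. access kiwi: HIT. Cache (LRU->MRU): [lemon melon cow pear mango kiwi]
  57. access kiwi: HIT. Cache (LRU->MRU): [lemon melon cow pear mango kiwi]
  58. access mango: HIT. Cache (LRU->MRU): [lemon melon cow pear kiwi mango]
  59. access pear: HIT. Cache (LRU->MRU): [lemon melon cow kiwi mango pear]
  60. access kiwi: HIT. Cache (LRU->MRU): [lemon melon cow mango pear kiwi]
  61. access pear: HIT. Cache (LRU->MRU): [lemon melon cow mango kiwi pear]
  62. access bat: MISS, evict lemon. Cache (LRU->MRU): [melon cow mango kiwi pear bat]
Total: 55 hits, 7 misses, 1 evictions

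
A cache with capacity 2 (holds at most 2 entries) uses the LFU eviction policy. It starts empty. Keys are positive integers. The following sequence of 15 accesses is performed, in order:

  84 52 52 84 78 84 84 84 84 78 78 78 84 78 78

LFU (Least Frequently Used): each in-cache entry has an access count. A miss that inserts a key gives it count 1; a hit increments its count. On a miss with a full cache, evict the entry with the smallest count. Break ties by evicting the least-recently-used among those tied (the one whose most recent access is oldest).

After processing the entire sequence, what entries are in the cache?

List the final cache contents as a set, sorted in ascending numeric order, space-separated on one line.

Answer: 78 84

Derivation:
LFU simulation (capacity=2):
  1. access 84: MISS. Cache: [84(c=1)]
  2. access 52: MISS. Cache: [84(c=1) 52(c=1)]
  3. access 52: HIT, count now 2. Cache: [84(c=1) 52(c=2)]
  4. access 84: HIT, count now 2. Cache: [52(c=2) 84(c=2)]
  5. access 78: MISS, evict 52(c=2). Cache: [78(c=1) 84(c=2)]
  6. access 84: HIT, count now 3. Cache: [78(c=1) 84(c=3)]
  7. access 84: HIT, count now 4. Cache: [78(c=1) 84(c=4)]
  8. access 84: HIT, count now 5. Cache: [78(c=1) 84(c=5)]
  9. access 84: HIT, count now 6. Cache: [78(c=1) 84(c=6)]
  10. access 78: HIT, count now 2. Cache: [78(c=2) 84(c=6)]
  11. access 78: HIT, count now 3. Cache: [78(c=3) 84(c=6)]
  12. access 78: HIT, count now 4. Cache: [78(c=4) 84(c=6)]
  13. access 84: HIT, count now 7. Cache: [78(c=4) 84(c=7)]
  14. access 78: HIT, count now 5. Cache: [78(c=5) 84(c=7)]
  15. access 78: HIT, count now 6. Cache: [78(c=6) 84(c=7)]
Total: 12 hits, 3 misses, 1 evictions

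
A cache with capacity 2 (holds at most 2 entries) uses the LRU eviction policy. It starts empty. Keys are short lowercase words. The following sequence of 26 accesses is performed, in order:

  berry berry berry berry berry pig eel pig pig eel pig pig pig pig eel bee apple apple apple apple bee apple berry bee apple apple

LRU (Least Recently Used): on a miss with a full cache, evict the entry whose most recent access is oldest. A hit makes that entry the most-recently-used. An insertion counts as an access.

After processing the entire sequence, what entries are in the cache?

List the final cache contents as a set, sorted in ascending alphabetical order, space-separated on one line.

LRU simulation (capacity=2):
  1. access berry: MISS. Cache (LRU->MRU): [berry]
  2. access berry: HIT. Cache (LRU->MRU): [berry]
  3. access berry: HIT. Cache (LRU->MRU): [berry]
  4. access berry: HIT. Cache (LRU->MRU): [berry]
  5. access berry: HIT. Cache (LRU->MRU): [berry]
  6. access pig: MISS. Cache (LRU->MRU): [berry pig]
  7. access eel: MISS, evict berry. Cache (LRU->MRU): [pig eel]
  8. access pig: HIT. Cache (LRU->MRU): [eel pig]
  9. access pig: HIT. Cache (LRU->MRU): [eel pig]
  10. access eel: HIT. Cache (LRU->MRU): [pig eel]
  11. access pig: HIT. Cache (LRU->MRU): [eel pig]
  12. access pig: HIT. Cache (LRU->MRU): [eel pig]
  13. access pig: HIT. Cache (LRU->MRU): [eel pig]
  14. access pig: HIT. Cache (LRU->MRU): [eel pig]
  15. access eel: HIT. Cache (LRU->MRU): [pig eel]
  16. access bee: MISS, evict pig. Cache (LRU->MRU): [eel bee]
  17. access apple: MISS, evict eel. Cache (LRU->MRU): [bee apple]
  18. access apple: HIT. Cache (LRU->MRU): [bee apple]
  19. access apple: HIT. Cache (LRU->MRU): [bee apple]
  20. access apple: HIT. Cache (LRU->MRU): [bee apple]
  21. access bee: HIT. Cache (LRU->MRU): [apple bee]
  22. access apple: HIT. Cache (LRU->MRU): [bee apple]
  23. access berry: MISS, evict bee. Cache (LRU->MRU): [apple berry]
  24. access bee: MISS, evict apple. Cache (LRU->MRU): [berry bee]
  25. access apple: MISS, evict berry. Cache (LRU->MRU): [bee apple]
  26. access apple: HIT. Cache (LRU->MRU): [bee apple]
Total: 18 hits, 8 misses, 6 evictions

Answer: apple bee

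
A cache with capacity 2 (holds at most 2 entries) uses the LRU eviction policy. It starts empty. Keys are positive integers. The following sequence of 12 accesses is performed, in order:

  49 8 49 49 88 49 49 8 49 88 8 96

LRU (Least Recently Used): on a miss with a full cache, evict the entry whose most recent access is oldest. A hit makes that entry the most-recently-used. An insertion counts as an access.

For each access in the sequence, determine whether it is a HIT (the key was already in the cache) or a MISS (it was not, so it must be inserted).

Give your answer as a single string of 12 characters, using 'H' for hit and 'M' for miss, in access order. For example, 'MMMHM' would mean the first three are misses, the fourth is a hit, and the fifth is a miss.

LRU simulation (capacity=2):
  1. access 49: MISS. Cache (LRU->MRU): [49]
  2. access 8: MISS. Cache (LRU->MRU): [49 8]
  3. access 49: HIT. Cache (LRU->MRU): [8 49]
  4. access 49: HIT. Cache (LRU->MRU): [8 49]
  5. access 88: MISS, evict 8. Cache (LRU->MRU): [49 88]
  6. access 49: HIT. Cache (LRU->MRU): [88 49]
  7. access 49: HIT. Cache (LRU->MRU): [88 49]
  8. access 8: MISS, evict 88. Cache (LRU->MRU): [49 8]
  9. access 49: HIT. Cache (LRU->MRU): [8 49]
  10. access 88: MISS, evict 8. Cache (LRU->MRU): [49 88]
  11. access 8: MISS, evict 49. Cache (LRU->MRU): [88 8]
  12. access 96: MISS, evict 88. Cache (LRU->MRU): [8 96]
Total: 5 hits, 7 misses, 5 evictions

Answer: MMHHMHHMHMMM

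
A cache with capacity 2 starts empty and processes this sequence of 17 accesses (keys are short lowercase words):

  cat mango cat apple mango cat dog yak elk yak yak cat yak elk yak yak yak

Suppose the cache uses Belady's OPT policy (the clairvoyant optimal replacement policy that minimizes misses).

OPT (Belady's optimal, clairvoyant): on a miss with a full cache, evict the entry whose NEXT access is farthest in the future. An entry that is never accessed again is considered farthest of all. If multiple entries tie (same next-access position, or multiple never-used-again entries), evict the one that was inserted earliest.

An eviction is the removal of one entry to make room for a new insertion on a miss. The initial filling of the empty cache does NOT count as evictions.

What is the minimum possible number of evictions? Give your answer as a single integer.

Answer: 7

Derivation:
OPT (Belady) simulation (capacity=2):
  1. access cat: MISS. Cache: [cat]
  2. access mango: MISS. Cache: [cat mango]
  3. access cat: HIT. Next use of cat: step 6. Cache: [cat mango]
  4. access apple: MISS, evict cat (next use: step 6). Cache: [mango apple]
  5. access mango: HIT. Next use of mango: never. Cache: [mango apple]
  6. access cat: MISS, evict mango (next use: never). Cache: [apple cat]
  7. access dog: MISS, evict apple (next use: never). Cache: [cat dog]
  8. access yak: MISS, evict dog (next use: never). Cache: [cat yak]
  9. access elk: MISS, evict cat (next use: step 12). Cache: [yak elk]
  10. access yak: HIT. Next use of yak: step 11. Cache: [yak elk]
  11. access yak: HIT. Next use of yak: step 13. Cache: [yak elk]
  12. access cat: MISS, evict elk (next use: step 14). Cache: [yak cat]
  13. access yak: HIT. Next use of yak: step 15. Cache: [yak cat]
  14. access elk: MISS, evict cat (next use: never). Cache: [yak elk]
  15. access yak: HIT. Next use of yak: step 16. Cache: [yak elk]
  16. access yak: HIT. Next use of yak: step 17. Cache: [yak elk]
  17. access yak: HIT. Next use of yak: never. Cache: [yak elk]
Total: 8 hits, 9 misses, 7 evictions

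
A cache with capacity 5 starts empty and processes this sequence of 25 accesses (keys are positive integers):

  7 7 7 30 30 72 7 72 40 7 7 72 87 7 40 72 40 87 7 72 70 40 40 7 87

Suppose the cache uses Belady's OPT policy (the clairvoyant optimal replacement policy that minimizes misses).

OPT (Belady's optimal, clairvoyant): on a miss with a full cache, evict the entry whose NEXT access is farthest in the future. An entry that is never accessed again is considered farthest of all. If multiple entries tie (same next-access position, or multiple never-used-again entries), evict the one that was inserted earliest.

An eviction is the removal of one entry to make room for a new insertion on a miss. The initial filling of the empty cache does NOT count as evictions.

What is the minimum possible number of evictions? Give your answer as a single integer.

Answer: 1

Derivation:
OPT (Belady) simulation (capacity=5):
  1. access 7: MISS. Cache: [7]
  2. access 7: HIT. Next use of 7: step 3. Cache: [7]
  3. access 7: HIT. Next use of 7: step 7. Cache: [7]
  4. access 30: MISS. Cache: [7 30]
  5. access 30: HIT. Next use of 30: never. Cache: [7 30]
  6. access 72: MISS. Cache: [7 30 72]
  7. access 7: HIT. Next use of 7: step 10. Cache: [7 30 72]
  8. access 72: HIT. Next use of 72: step 12. Cache: [7 30 72]
  9. access 40: MISS. Cache: [7 30 72 40]
  10. access 7: HIT. Next use of 7: step 11. Cache: [7 30 72 40]
  11. access 7: HIT. Next use of 7: step 14. Cache: [7 30 72 40]
  12. access 72: HIT. Next use of 72: step 16. Cache: [7 30 72 40]
  13. access 87: MISS. Cache: [7 30 72 40 87]
  14. access 7: HIT. Next use of 7: step 19. Cache: [7 30 72 40 87]
  15. access 40: HIT. Next use of 40: step 17. Cache: [7 30 72 40 87]
  16. access 72: HIT. Next use of 72: step 20. Cache: [7 30 72 40 87]
  17. access 40: HIT. Next use of 40: step 22. Cache: [7 30 72 40 87]
  18. access 87: HIT. Next use of 87: step 25. Cache: [7 30 72 40 87]
  19. access 7: HIT. Next use of 7: step 24. Cache: [7 30 72 40 87]
  20. access 72: HIT. Next use of 72: never. Cache: [7 30 72 40 87]
  21. access 70: MISS, evict 30 (next use: never). Cache: [7 72 40 87 70]
  22. access 40: HIT. Next use of 40: step 23. Cache: [7 72 40 87 70]
  23. access 40: HIT. Next use of 40: never. Cache: [7 72 40 87 70]
  24. access 7: HIT. Next use of 7: never. Cache: [7 72 40 87 70]
  25. access 87: HIT. Next use of 87: never. Cache: [7 72 40 87 70]
Total: 19 hits, 6 misses, 1 evictions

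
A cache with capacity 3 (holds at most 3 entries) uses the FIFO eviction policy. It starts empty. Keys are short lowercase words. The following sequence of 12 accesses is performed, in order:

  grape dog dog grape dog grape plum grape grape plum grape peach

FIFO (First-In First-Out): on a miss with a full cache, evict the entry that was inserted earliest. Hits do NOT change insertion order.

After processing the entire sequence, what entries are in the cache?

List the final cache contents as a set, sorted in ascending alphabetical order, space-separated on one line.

Answer: dog peach plum

Derivation:
FIFO simulation (capacity=3):
  1. access grape: MISS. Cache (old->new): [grape]
  2. access dog: MISS. Cache (old->new): [grape dog]
  3. access dog: HIT. Cache (old->new): [grape dog]
  4. access grape: HIT. Cache (old->new): [grape dog]
  5. access dog: HIT. Cache (old->new): [grape dog]
  6. access grape: HIT. Cache (old->new): [grape dog]
  7. access plum: MISS. Cache (old->new): [grape dog plum]
  8. access grape: HIT. Cache (old->new): [grape dog plum]
  9. access grape: HIT. Cache (old->new): [grape dog plum]
  10. access plum: HIT. Cache (old->new): [grape dog plum]
  11. access grape: HIT. Cache (old->new): [grape dog plum]
  12. access peach: MISS, evict grape. Cache (old->new): [dog plum peach]
Total: 8 hits, 4 misses, 1 evictions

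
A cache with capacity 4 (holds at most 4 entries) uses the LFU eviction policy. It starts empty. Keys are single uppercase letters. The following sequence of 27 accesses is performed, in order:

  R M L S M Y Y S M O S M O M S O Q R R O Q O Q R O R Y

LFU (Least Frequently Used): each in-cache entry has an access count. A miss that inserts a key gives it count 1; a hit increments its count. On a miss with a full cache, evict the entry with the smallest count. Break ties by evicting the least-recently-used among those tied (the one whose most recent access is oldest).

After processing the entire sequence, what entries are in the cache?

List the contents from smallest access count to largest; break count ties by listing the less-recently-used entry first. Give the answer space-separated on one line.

Answer: Y S M O

Derivation:
LFU simulation (capacity=4):
  1. access R: MISS. Cache: [R(c=1)]
  2. access M: MISS. Cache: [R(c=1) M(c=1)]
  3. access L: MISS. Cache: [R(c=1) M(c=1) L(c=1)]
  4. access S: MISS. Cache: [R(c=1) M(c=1) L(c=1) S(c=1)]
  5. access M: HIT, count now 2. Cache: [R(c=1) L(c=1) S(c=1) M(c=2)]
  6. access Y: MISS, evict R(c=1). Cache: [L(c=1) S(c=1) Y(c=1) M(c=2)]
  7. access Y: HIT, count now 2. Cache: [L(c=1) S(c=1) M(c=2) Y(c=2)]
  8. access S: HIT, count now 2. Cache: [L(c=1) M(c=2) Y(c=2) S(c=2)]
  9. access M: HIT, count now 3. Cache: [L(c=1) Y(c=2) S(c=2) M(c=3)]
  10. access O: MISS, evict L(c=1). Cache: [O(c=1) Y(c=2) S(c=2) M(c=3)]
  11. access S: HIT, count now 3. Cache: [O(c=1) Y(c=2) M(c=3) S(c=3)]
  12. access M: HIT, count now 4. Cache: [O(c=1) Y(c=2) S(c=3) M(c=4)]
  13. access O: HIT, count now 2. Cache: [Y(c=2) O(c=2) S(c=3) M(c=4)]
  14. access M: HIT, count now 5. Cache: [Y(c=2) O(c=2) S(c=3) M(c=5)]
  15. access S: HIT, count now 4. Cache: [Y(c=2) O(c=2) S(c=4) M(c=5)]
  16. access O: HIT, count now 3. Cache: [Y(c=2) O(c=3) S(c=4) M(c=5)]
  17. access Q: MISS, evict Y(c=2). Cache: [Q(c=1) O(c=3) S(c=4) M(c=5)]
  18. access R: MISS, evict Q(c=1). Cache: [R(c=1) O(c=3) S(c=4) M(c=5)]
  19. access R: HIT, count now 2. Cache: [R(c=2) O(c=3) S(c=4) M(c=5)]
  20. access O: HIT, count now 4. Cache: [R(c=2) S(c=4) O(c=4) M(c=5)]
  21. access Q: MISS, evict R(c=2). Cache: [Q(c=1) S(c=4) O(c=4) M(c=5)]
  22. access O: HIT, count now 5. Cache: [Q(c=1) S(c=4) M(c=5) O(c=5)]
  23. access Q: HIT, count now 2. Cache: [Q(c=2) S(c=4) M(c=5) O(c=5)]
  24. access R: MISS, evict Q(c=2). Cache: [R(c=1) S(c=4) M(c=5) O(c=5)]
  25. access O: HIT, count now 6. Cache: [R(c=1) S(c=4) M(c=5) O(c=6)]
  26. access R: HIT, count now 2. Cache: [R(c=2) S(c=4) M(c=5) O(c=6)]
  27. access Y: MISS, evict R(c=2). Cache: [Y(c=1) S(c=4) M(c=5) O(c=6)]
Total: 16 hits, 11 misses, 7 evictions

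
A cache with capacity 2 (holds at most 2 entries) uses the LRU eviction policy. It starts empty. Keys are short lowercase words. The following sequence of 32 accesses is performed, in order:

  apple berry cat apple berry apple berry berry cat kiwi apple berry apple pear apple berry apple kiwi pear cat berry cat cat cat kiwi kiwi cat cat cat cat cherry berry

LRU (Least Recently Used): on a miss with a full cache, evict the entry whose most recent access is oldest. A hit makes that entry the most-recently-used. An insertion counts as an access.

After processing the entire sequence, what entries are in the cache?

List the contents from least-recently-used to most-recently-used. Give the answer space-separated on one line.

Answer: cherry berry

Derivation:
LRU simulation (capacity=2):
  1. access apple: MISS. Cache (LRU->MRU): [apple]
  2. access berry: MISS. Cache (LRU->MRU): [apple berry]
  3. access cat: MISS, evict apple. Cache (LRU->MRU): [berry cat]
  4. access apple: MISS, evict berry. Cache (LRU->MRU): [cat apple]
  5. access berry: MISS, evict cat. Cache (LRU->MRU): [apple berry]
  6. access apple: HIT. Cache (LRU->MRU): [berry apple]
  7. access berry: HIT. Cache (LRU->MRU): [apple berry]
  8. access berry: HIT. Cache (LRU->MRU): [apple berry]
  9. access cat: MISS, evict apple. Cache (LRU->MRU): [berry cat]
  10. access kiwi: MISS, evict berry. Cache (LRU->MRU): [cat kiwi]
  11. access apple: MISS, evict cat. Cache (LRU->MRU): [kiwi apple]
  12. access berry: MISS, evict kiwi. Cache (LRU->MRU): [apple berry]
  13. access apple: HIT. Cache (LRU->MRU): [berry apple]
  14. access pear: MISS, evict berry. Cache (LRU->MRU): [apple pear]
  15. access apple: HIT. Cache (LRU->MRU): [pear apple]
  16. access berry: MISS, evict pear. Cache (LRU->MRU): [apple berry]
  17. access apple: HIT. Cache (LRU->MRU): [berry apple]
  18. access kiwi: MISS, evict berry. Cache (LRU->MRU): [apple kiwi]
  19. access pear: MISS, evict apple. Cache (LRU->MRU): [kiwi pear]
  20. access cat: MISS, evict kiwi. Cache (LRU->MRU): [pear cat]
  21. access berry: MISS, evict pear. Cache (LRU->MRU): [cat berry]
  22. access cat: HIT. Cache (LRU->MRU): [berry cat]
  23. access cat: HIT. Cache (LRU->MRU): [berry cat]
  24. access cat: HIT. Cache (LRU->MRU): [berry cat]
  25. access kiwi: MISS, evict berry. Cache (LRU->MRU): [cat kiwi]
  26. access kiwi: HIT. Cache (LRU->MRU): [cat kiwi]
  27. access cat: HIT. Cache (LRU->MRU): [kiwi cat]
  28. access cat: HIT. Cache (LRU->MRU): [kiwi cat]
  29. access cat: HIT. Cache (LRU->MRU): [kiwi cat]
  30. access cat: HIT. Cache (LRU->MRU): [kiwi cat]
  31. access cherry: MISS, evict kiwi. Cache (LRU->MRU): [cat cherry]
  32. access berry: MISS, evict cat. Cache (LRU->MRU): [cherry berry]
Total: 14 hits, 18 misses, 16 evictions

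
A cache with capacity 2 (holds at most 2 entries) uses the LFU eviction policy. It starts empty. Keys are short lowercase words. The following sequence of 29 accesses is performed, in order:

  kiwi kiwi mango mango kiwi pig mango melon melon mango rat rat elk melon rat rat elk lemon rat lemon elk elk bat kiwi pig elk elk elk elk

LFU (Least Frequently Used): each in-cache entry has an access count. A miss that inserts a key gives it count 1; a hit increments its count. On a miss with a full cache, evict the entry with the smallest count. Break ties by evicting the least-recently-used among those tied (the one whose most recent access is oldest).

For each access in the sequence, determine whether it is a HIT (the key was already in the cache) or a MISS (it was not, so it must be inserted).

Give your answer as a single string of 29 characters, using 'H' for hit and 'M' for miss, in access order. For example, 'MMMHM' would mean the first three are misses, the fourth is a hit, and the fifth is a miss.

LFU simulation (capacity=2):
  1. access kiwi: MISS. Cache: [kiwi(c=1)]
  2. access kiwi: HIT, count now 2. Cache: [kiwi(c=2)]
  3. access mango: MISS. Cache: [mango(c=1) kiwi(c=2)]
  4. access mango: HIT, count now 2. Cache: [kiwi(c=2) mango(c=2)]
  5. access kiwi: HIT, count now 3. Cache: [mango(c=2) kiwi(c=3)]
  6. access pig: MISS, evict mango(c=2). Cache: [pig(c=1) kiwi(c=3)]
  7. access mango: MISS, evict pig(c=1). Cache: [mango(c=1) kiwi(c=3)]
  8. access melon: MISS, evict mango(c=1). Cache: [melon(c=1) kiwi(c=3)]
  9. access melon: HIT, count now 2. Cache: [melon(c=2) kiwi(c=3)]
  10. access mango: MISS, evict melon(c=2). Cache: [mango(c=1) kiwi(c=3)]
  11. access rat: MISS, evict mango(c=1). Cache: [rat(c=1) kiwi(c=3)]
  12. access rat: HIT, count now 2. Cache: [rat(c=2) kiwi(c=3)]
  13. access elk: MISS, evict rat(c=2). Cache: [elk(c=1) kiwi(c=3)]
  14. access melon: MISS, evict elk(c=1). Cache: [melon(c=1) kiwi(c=3)]
  15. access rat: MISS, evict melon(c=1). Cache: [rat(c=1) kiwi(c=3)]
  16. access rat: HIT, count now 2. Cache: [rat(c=2) kiwi(c=3)]
  17. access elk: MISS, evict rat(c=2). Cache: [elk(c=1) kiwi(c=3)]
  18. access lemon: MISS, evict elk(c=1). Cache: [lemon(c=1) kiwi(c=3)]
  19. access rat: MISS, evict lemon(c=1). Cache: [rat(c=1) kiwi(c=3)]
  20. access lemon: MISS, evict rat(c=1). Cache: [lemon(c=1) kiwi(c=3)]
  21. access elk: MISS, evict lemon(c=1). Cache: [elk(c=1) kiwi(c=3)]
  22. access elk: HIT, count now 2. Cache: [elk(c=2) kiwi(c=3)]
  23. access bat: MISS, evict elk(c=2). Cache: [bat(c=1) kiwi(c=3)]
  24. access kiwi: HIT, count now 4. Cache: [bat(c=1) kiwi(c=4)]
  25. access pig: MISS, evict bat(c=1). Cache: [pig(c=1) kiwi(c=4)]
  26. access elk: MISS, evict pig(c=1). Cache: [elk(c=1) kiwi(c=4)]
  27. access elk: HIT, count now 2. Cache: [elk(c=2) kiwi(c=4)]
  28. access elk: HIT, count now 3. Cache: [elk(c=3) kiwi(c=4)]
  29. access elk: HIT, count now 4. Cache: [kiwi(c=4) elk(c=4)]
Total: 11 hits, 18 misses, 16 evictions

Answer: MHMHHMMMHMMHMMMHMMMMMHMHMMHHH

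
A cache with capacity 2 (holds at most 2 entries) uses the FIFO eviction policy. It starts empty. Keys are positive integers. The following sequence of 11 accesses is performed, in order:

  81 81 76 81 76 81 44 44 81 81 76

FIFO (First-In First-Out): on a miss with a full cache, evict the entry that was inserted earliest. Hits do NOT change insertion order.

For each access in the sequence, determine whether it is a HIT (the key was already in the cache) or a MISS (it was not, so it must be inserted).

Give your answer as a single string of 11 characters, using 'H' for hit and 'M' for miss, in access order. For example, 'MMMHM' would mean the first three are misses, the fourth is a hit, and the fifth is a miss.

Answer: MHMHHHMHMHM

Derivation:
FIFO simulation (capacity=2):
  1. access 81: MISS. Cache (old->new): [81]
  2. access 81: HIT. Cache (old->new): [81]
  3. access 76: MISS. Cache (old->new): [81 76]
  4. access 81: HIT. Cache (old->new): [81 76]
  5. access 76: HIT. Cache (old->new): [81 76]
  6. access 81: HIT. Cache (old->new): [81 76]
  7. access 44: MISS, evict 81. Cache (old->new): [76 44]
  8. access 44: HIT. Cache (old->new): [76 44]
  9. access 81: MISS, evict 76. Cache (old->new): [44 81]
  10. access 81: HIT. Cache (old->new): [44 81]
  11. access 76: MISS, evict 44. Cache (old->new): [81 76]
Total: 6 hits, 5 misses, 3 evictions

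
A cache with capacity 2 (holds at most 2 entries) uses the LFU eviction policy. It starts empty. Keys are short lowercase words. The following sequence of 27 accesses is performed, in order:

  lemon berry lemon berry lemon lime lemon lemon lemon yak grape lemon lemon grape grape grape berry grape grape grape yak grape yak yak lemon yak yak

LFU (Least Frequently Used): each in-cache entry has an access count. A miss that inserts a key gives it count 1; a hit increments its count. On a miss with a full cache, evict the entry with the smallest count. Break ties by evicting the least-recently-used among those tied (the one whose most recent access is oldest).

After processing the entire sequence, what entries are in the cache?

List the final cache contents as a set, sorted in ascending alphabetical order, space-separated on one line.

LFU simulation (capacity=2):
  1. access lemon: MISS. Cache: [lemon(c=1)]
  2. access berry: MISS. Cache: [lemon(c=1) berry(c=1)]
  3. access lemon: HIT, count now 2. Cache: [berry(c=1) lemon(c=2)]
  4. access berry: HIT, count now 2. Cache: [lemon(c=2) berry(c=2)]
  5. access lemon: HIT, count now 3. Cache: [berry(c=2) lemon(c=3)]
  6. access lime: MISS, evict berry(c=2). Cache: [lime(c=1) lemon(c=3)]
  7. access lemon: HIT, count now 4. Cache: [lime(c=1) lemon(c=4)]
  8. access lemon: HIT, count now 5. Cache: [lime(c=1) lemon(c=5)]
  9. access lemon: HIT, count now 6. Cache: [lime(c=1) lemon(c=6)]
  10. access yak: MISS, evict lime(c=1). Cache: [yak(c=1) lemon(c=6)]
  11. access grape: MISS, evict yak(c=1). Cache: [grape(c=1) lemon(c=6)]
  12. access lemon: HIT, count now 7. Cache: [grape(c=1) lemon(c=7)]
  13. access lemon: HIT, count now 8. Cache: [grape(c=1) lemon(c=8)]
  14. access grape: HIT, count now 2. Cache: [grape(c=2) lemon(c=8)]
  15. access grape: HIT, count now 3. Cache: [grape(c=3) lemon(c=8)]
  16. access grape: HIT, count now 4. Cache: [grape(c=4) lemon(c=8)]
  17. access berry: MISS, evict grape(c=4). Cache: [berry(c=1) lemon(c=8)]
  18. access grape: MISS, evict berry(c=1). Cache: [grape(c=1) lemon(c=8)]
  19. access grape: HIT, count now 2. Cache: [grape(c=2) lemon(c=8)]
  20. access grape: HIT, count now 3. Cache: [grape(c=3) lemon(c=8)]
  21. access yak: MISS, evict grape(c=3). Cache: [yak(c=1) lemon(c=8)]
  22. access grape: MISS, evict yak(c=1). Cache: [grape(c=1) lemon(c=8)]
  23. access yak: MISS, evict grape(c=1). Cache: [yak(c=1) lemon(c=8)]
  24. access yak: HIT, count now 2. Cache: [yak(c=2) lemon(c=8)]
  25. access lemon: HIT, count now 9. Cache: [yak(c=2) lemon(c=9)]
  26. access yak: HIT, count now 3. Cache: [yak(c=3) lemon(c=9)]
  27. access yak: HIT, count now 4. Cache: [yak(c=4) lemon(c=9)]
Total: 17 hits, 10 misses, 8 evictions

Answer: lemon yak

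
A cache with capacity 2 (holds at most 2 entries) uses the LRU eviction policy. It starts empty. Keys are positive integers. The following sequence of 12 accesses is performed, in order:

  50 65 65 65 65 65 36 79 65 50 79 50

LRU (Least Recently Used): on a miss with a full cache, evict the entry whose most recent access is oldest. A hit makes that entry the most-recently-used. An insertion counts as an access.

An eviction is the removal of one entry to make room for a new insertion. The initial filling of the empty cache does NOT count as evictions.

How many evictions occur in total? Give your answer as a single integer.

LRU simulation (capacity=2):
  1. access 50: MISS. Cache (LRU->MRU): [50]
  2. access 65: MISS. Cache (LRU->MRU): [50 65]
  3. access 65: HIT. Cache (LRU->MRU): [50 65]
  4. access 65: HIT. Cache (LRU->MRU): [50 65]
  5. access 65: HIT. Cache (LRU->MRU): [50 65]
  6. access 65: HIT. Cache (LRU->MRU): [50 65]
  7. access 36: MISS, evict 50. Cache (LRU->MRU): [65 36]
  8. access 79: MISS, evict 65. Cache (LRU->MRU): [36 79]
  9. access 65: MISS, evict 36. Cache (LRU->MRU): [79 65]
  10. access 50: MISS, evict 79. Cache (LRU->MRU): [65 50]
  11. access 79: MISS, evict 65. Cache (LRU->MRU): [50 79]
  12. access 50: HIT. Cache (LRU->MRU): [79 50]
Total: 5 hits, 7 misses, 5 evictions

Answer: 5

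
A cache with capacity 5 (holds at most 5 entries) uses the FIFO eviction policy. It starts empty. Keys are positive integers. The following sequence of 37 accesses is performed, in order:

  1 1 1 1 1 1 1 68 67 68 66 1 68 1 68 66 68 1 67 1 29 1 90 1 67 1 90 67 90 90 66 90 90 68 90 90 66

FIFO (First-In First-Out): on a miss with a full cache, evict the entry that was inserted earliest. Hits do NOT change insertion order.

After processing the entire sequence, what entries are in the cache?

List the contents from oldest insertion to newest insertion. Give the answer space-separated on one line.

FIFO simulation (capacity=5):
  1. access 1: MISS. Cache (old->new): [1]
  2. access 1: HIT. Cache (old->new): [1]
  3. access 1: HIT. Cache (old->new): [1]
  4. access 1: HIT. Cache (old->new): [1]
  5. access 1: HIT. Cache (old->new): [1]
  6. access 1: HIT. Cache (old->new): [1]
  7. access 1: HIT. Cache (old->new): [1]
  8. access 68: MISS. Cache (old->new): [1 68]
  9. access 67: MISS. Cache (old->new): [1 68 67]
  10. access 68: HIT. Cache (old->new): [1 68 67]
  11. access 66: MISS. Cache (old->new): [1 68 67 66]
  12. access 1: HIT. Cache (old->new): [1 68 67 66]
  13. access 68: HIT. Cache (old->new): [1 68 67 66]
  14. access 1: HIT. Cache (old->new): [1 68 67 66]
  15. access 68: HIT. Cache (old->new): [1 68 67 66]
  16. access 66: HIT. Cache (old->new): [1 68 67 66]
  17. access 68: HIT. Cache (old->new): [1 68 67 66]
  18. access 1: HIT. Cache (old->new): [1 68 67 66]
  19. access 67: HIT. Cache (old->new): [1 68 67 66]
  20. access 1: HIT. Cache (old->new): [1 68 67 66]
  21. access 29: MISS. Cache (old->new): [1 68 67 66 29]
  22. access 1: HIT. Cache (old->new): [1 68 67 66 29]
  23. access 90: MISS, evict 1. Cache (old->new): [68 67 66 29 90]
  24. access 1: MISS, evict 68. Cache (old->new): [67 66 29 90 1]
  25. access 67: HIT. Cache (old->new): [67 66 29 90 1]
  26. access 1: HIT. Cache (old->new): [67 66 29 90 1]
  27. access 90: HIT. Cache (old->new): [67 66 29 90 1]
  28. access 67: HIT. Cache (old->new): [67 66 29 90 1]
  29. access 90: HIT. Cache (old->new): [67 66 29 90 1]
  30. access 90: HIT. Cache (old->new): [67 66 29 90 1]
  31. access 66: HIT. Cache (old->new): [67 66 29 90 1]
  32. access 90: HIT. Cache (old->new): [67 66 29 90 1]
  33. access 90: HIT. Cache (old->new): [67 66 29 90 1]
  34. access 68: MISS, evict 67. Cache (old->new): [66 29 90 1 68]
  35. access 90: HIT. Cache (old->new): [66 29 90 1 68]
  36. access 90: HIT. Cache (old->new): [66 29 90 1 68]
  37. access 66: HIT. Cache (old->new): [66 29 90 1 68]
Total: 29 hits, 8 misses, 3 evictions

Answer: 66 29 90 1 68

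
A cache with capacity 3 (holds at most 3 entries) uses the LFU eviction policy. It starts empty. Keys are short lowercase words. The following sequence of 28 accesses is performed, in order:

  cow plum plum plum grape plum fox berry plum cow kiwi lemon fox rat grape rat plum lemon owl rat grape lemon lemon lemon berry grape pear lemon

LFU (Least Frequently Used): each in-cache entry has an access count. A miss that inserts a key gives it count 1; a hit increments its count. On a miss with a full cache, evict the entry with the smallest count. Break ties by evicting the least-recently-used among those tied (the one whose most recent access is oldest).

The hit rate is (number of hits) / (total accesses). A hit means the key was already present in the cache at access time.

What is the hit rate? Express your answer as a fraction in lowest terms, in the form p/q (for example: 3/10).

Answer: 5/14

Derivation:
LFU simulation (capacity=3):
  1. access cow: MISS. Cache: [cow(c=1)]
  2. access plum: MISS. Cache: [cow(c=1) plum(c=1)]
  3. access plum: HIT, count now 2. Cache: [cow(c=1) plum(c=2)]
  4. access plum: HIT, count now 3. Cache: [cow(c=1) plum(c=3)]
  5. access grape: MISS. Cache: [cow(c=1) grape(c=1) plum(c=3)]
  6. access plum: HIT, count now 4. Cache: [cow(c=1) grape(c=1) plum(c=4)]
  7. access fox: MISS, evict cow(c=1). Cache: [grape(c=1) fox(c=1) plum(c=4)]
  8. access berry: MISS, evict grape(c=1). Cache: [fox(c=1) berry(c=1) plum(c=4)]
  9. access plum: HIT, count now 5. Cache: [fox(c=1) berry(c=1) plum(c=5)]
  10. access cow: MISS, evict fox(c=1). Cache: [berry(c=1) cow(c=1) plum(c=5)]
  11. access kiwi: MISS, evict berry(c=1). Cache: [cow(c=1) kiwi(c=1) plum(c=5)]
  12. access lemon: MISS, evict cow(c=1). Cache: [kiwi(c=1) lemon(c=1) plum(c=5)]
  13. access fox: MISS, evict kiwi(c=1). Cache: [lemon(c=1) fox(c=1) plum(c=5)]
  14. access rat: MISS, evict lemon(c=1). Cache: [fox(c=1) rat(c=1) plum(c=5)]
  15. access grape: MISS, evict fox(c=1). Cache: [rat(c=1) grape(c=1) plum(c=5)]
  16. access rat: HIT, count now 2. Cache: [grape(c=1) rat(c=2) plum(c=5)]
  17. access plum: HIT, count now 6. Cache: [grape(c=1) rat(c=2) plum(c=6)]
  18. access lemon: MISS, evict grape(c=1). Cache: [lemon(c=1) rat(c=2) plum(c=6)]
  19. access owl: MISS, evict lemon(c=1). Cache: [owl(c=1) rat(c=2) plum(c=6)]
  20. access rat: HIT, count now 3. Cache: [owl(c=1) rat(c=3) plum(c=6)]
  21. access grape: MISS, evict owl(c=1). Cache: [grape(c=1) rat(c=3) plum(c=6)]
  22. access lemon: MISS, evict grape(c=1). Cache: [lemon(c=1) rat(c=3) plum(c=6)]
  23. access lemon: HIT, count now 2. Cache: [lemon(c=2) rat(c=3) plum(c=6)]
  24. access lemon: HIT, count now 3. Cache: [rat(c=3) lemon(c=3) plum(c=6)]
  25. access berry: MISS, evict rat(c=3). Cache: [berry(c=1) lemon(c=3) plum(c=6)]
  26. access grape: MISS, evict berry(c=1). Cache: [grape(c=1) lemon(c=3) plum(c=6)]
  27. access pear: MISS, evict grape(c=1). Cache: [pear(c=1) lemon(c=3) plum(c=6)]
  28. access lemon: HIT, count now 4. Cache: [pear(c=1) lemon(c=4) plum(c=6)]
Total: 10 hits, 18 misses, 15 evictions

Hit rate = 10/28 = 5/14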